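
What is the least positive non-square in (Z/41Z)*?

3

(2/41) = +1, so 2 is a residue.
(3/41) = −1, so 3 is the smallest positive non-residue mod 41.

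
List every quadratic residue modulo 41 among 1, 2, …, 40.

Square k = 1,…,20 (k and 41−k give the same square):
1²=1, 2²=4, 3²=9, 4²=16, 5²=25, 6²=36, 7²≡8, 8²≡23, 9²≡40, 10²≡18, 11²≡39, 12²≡21, 13²≡5, 14²≡32, 15²≡20, 16²≡10, 17²≡2, 18²≡37, 19²≡33, 20²≡31 (mod 41).
So the quadratic residues mod 41 are {1, 2, 4, 5, 8, 9, 10, 16, 18, 20, 21, 23, 25, 31, 32, 33, 36, 37, 39, 40}.

1 2 4 5 8 9 10 16 18 20 21 23 25 31 32 33 36 37 39 40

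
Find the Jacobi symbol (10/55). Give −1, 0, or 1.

Pull out 2: since 55 ≡ 7 (mod 8), (2/55) = +1.
Reciprocity: 5 ≡ 1 and 55 ≡ 3 (mod 4), so (5/55) = +(55/5).
Reduce top mod 5: now compute (0/5).
Top reduces to 0: gcd > 1, so the symbol is 0.

0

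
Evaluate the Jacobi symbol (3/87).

0

Reciprocity: 3 ≡ 3 and 87 ≡ 3 (mod 4), so (3/87) = −(87/3).
Reduce top mod 3: now compute (0/3).
Top reduces to 0: gcd > 1, so the symbol is 0.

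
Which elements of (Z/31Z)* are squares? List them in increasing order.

Square k = 1,…,15 (k and 31−k give the same square):
1²=1, 2²=4, 3²=9, 4²=16, 5²=25, 6²≡5, 7²≡18, 8²≡2, 9²≡19, 10²≡7, 11²≡28, 12²≡20, 13²≡14, 14²≡10, 15²≡8 (mod 31).
So the quadratic residues mod 31 are {1, 2, 4, 5, 7, 8, 9, 10, 14, 16, 18, 19, 20, 25, 28}.

1, 2, 4, 5, 7, 8, 9, 10, 14, 16, 18, 19, 20, 25, 28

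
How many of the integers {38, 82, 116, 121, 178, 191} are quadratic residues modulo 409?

(38/409) = -1 → non-residue.
(82/409) = +1 → QR.
(116/409) = -1 → non-residue.
(121/409) = +1 → QR.
(178/409) = +1 → QR.
(191/409) = +1 → QR.
Total quadratic residues among the 6: 4.

4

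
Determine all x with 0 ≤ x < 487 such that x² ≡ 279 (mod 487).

124, 363

Since 487 ≡ 3 (mod 4), a square root of 279 is 279^((487+1)/4) = 279^122 mod 487.
Repeated squaring: 279^2≡408, 279^4≡397, 279^8≡308, 279^16≡386, 279^32≡461, 279^64≡189 (mod 487).
279^122 = 279^(64+32+16+8+2) ≡ 124 (mod 487).
Check: 124² = 15376 ≡ 279 (mod 487). The two roots are 124 and 363.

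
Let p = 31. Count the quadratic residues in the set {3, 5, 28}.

(3/31) = -1 → non-residue.
(5/31) = +1 → QR.
(28/31) = +1 → QR.
Total quadratic residues among the 3: 2.

2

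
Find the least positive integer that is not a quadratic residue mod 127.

(2/127) = +1, so 2 is a residue.
(3/127) = −1, so 3 is the smallest positive non-residue mod 127.

3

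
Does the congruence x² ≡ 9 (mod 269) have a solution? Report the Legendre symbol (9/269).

Reciprocity: 9 ≡ 1 and 269 ≡ 1 (mod 4), so (9/269) = +(269/9).
Reduce top mod 9: now compute (8/9).
Pull out 2^3: since 9 ≡ 1 (mod 8), (2/9) = +1, so (2/9)^3 = +1.
Reached (1/9) = 1. Collecting the sign flips along the way, the symbol is +1.

1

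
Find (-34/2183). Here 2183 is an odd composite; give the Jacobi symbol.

First reduce: -34 ≡ 2149 (mod 2183).
Reciprocity: 2149 ≡ 1 and 2183 ≡ 3 (mod 4), so (2149/2183) = +(2183/2149).
Reduce top mod 2149: now compute (34/2149).
Pull out 2: since 2149 ≡ 5 (mod 8), (2/2149) = -1.
Reciprocity: 17 ≡ 1 and 2149 ≡ 1 (mod 4), so (17/2149) = +(2149/17).
Reduce top mod 17: now compute (7/17).
Reciprocity: 7 ≡ 3 and 17 ≡ 1 (mod 4), so (7/17) = +(17/7).
Reduce top mod 7: now compute (3/7).
Reciprocity: 3 ≡ 3 and 7 ≡ 3 (mod 4), so (3/7) = −(7/3).
Reduce top mod 3: now compute (1/3).
Reached (1/3) = 1. Collecting the sign flips along the way, the symbol is +1.

1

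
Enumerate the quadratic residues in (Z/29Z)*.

1 4 5 6 7 9 13 16 20 22 23 24 25 28

Square k = 1,…,14 (k and 29−k give the same square):
1²=1, 2²=4, 3²=9, 4²=16, 5²=25, 6²≡7, 7²≡20, 8²≡6, 9²≡23, 10²≡13, 11²≡5, 12²≡28, 13²≡24, 14²≡22 (mod 29).
So the quadratic residues mod 29 are {1, 4, 5, 6, 7, 9, 13, 16, 20, 22, 23, 24, 25, 28}.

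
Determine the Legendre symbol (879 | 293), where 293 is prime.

First reduce: 879 ≡ 0 (mod 293).
Top reduces to 0: gcd > 1, so the symbol is 0.

0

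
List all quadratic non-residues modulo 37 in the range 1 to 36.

Square k = 1,…,18 (k and 37−k give the same square):
1²=1, 2²=4, 3²=9, 4²=16, 5²=25, 6²=36, 7²≡12, 8²≡27, 9²≡7, 10²≡26, 11²≡10, 12²≡33, 13²≡21, 14²≡11, 15²≡3, 16²≡34, 17²≡30, 18²≡28 (mod 37).
The residues are {1, 3, 4, 7, 9, 10, 11, 12, 16, 21, 25, 26, 27, 28, 30, 33, 34, 36}; the non-residues are the remaining 18 nonzero classes.

2 5 6 8 13 14 15 17 18 19 20 22 23 24 29 31 32 35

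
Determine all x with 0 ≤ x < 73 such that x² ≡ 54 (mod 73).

73 ≡ 1 (mod 4), so we find a root by search.
Trying successive values, 28² = 784 ≡ 54 (mod 73). The other root is 73 − 28 = 45.

28, 45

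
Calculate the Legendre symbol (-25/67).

-1

Euler's criterion: (-25/67) ≡ 42^33 (mod 67).
42^2 ≡ 22 (mod 67)
42^4 ≡ 15 (mod 67)
42^8 ≡ 24 (mod 67)
42^16 ≡ 40 (mod 67)
42^32 ≡ 59 (mod 67)
42^33 = 42^(32+1) ≡ 66 (mod 67).
Result is 66 ≡ −1, so (-25/67) = −1.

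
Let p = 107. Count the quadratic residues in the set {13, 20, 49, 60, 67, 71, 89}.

3

(13/107) = +1 → QR.
(20/107) = -1 → non-residue.
(49/107) = +1 → QR.
(60/107) = -1 → non-residue.
(67/107) = -1 → non-residue.
(71/107) = -1 → non-residue.
(89/107) = +1 → QR.
Total quadratic residues among the 7: 3.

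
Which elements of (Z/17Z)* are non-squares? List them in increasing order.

Square k = 1,…,8 (k and 17−k give the same square):
1²=1, 2²=4, 3²=9, 4²=16, 5²≡8, 6²≡2, 7²≡15, 8²≡13 (mod 17).
The residues are {1, 2, 4, 8, 9, 13, 15, 16}; the non-residues are the remaining 8 nonzero classes.

3,5,6,7,10,11,12,14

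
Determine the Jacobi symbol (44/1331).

0

Pull out 2^2: since 1331 ≡ 3 (mod 8), (2/1331) = -1, so (2/1331)^2 = +1.
Reciprocity: 11 ≡ 3 and 1331 ≡ 3 (mod 4), so (11/1331) = −(1331/11).
Reduce top mod 11: now compute (0/11).
Top reduces to 0: gcd > 1, so the symbol is 0.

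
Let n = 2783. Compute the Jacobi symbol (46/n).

0

Pull out 2: since 2783 ≡ 7 (mod 8), (2/2783) = +1.
Reciprocity: 23 ≡ 3 and 2783 ≡ 3 (mod 4), so (23/2783) = −(2783/23).
Reduce top mod 23: now compute (0/23).
Top reduces to 0: gcd > 1, so the symbol is 0.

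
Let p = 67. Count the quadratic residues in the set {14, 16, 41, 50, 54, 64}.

4

(14/67) = +1 → QR.
(16/67) = +1 → QR.
(41/67) = -1 → non-residue.
(50/67) = -1 → non-residue.
(54/67) = +1 → QR.
(64/67) = +1 → QR.
Total quadratic residues among the 6: 4.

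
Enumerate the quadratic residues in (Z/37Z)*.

1,3,4,7,9,10,11,12,16,21,25,26,27,28,30,33,34,36

Square k = 1,…,18 (k and 37−k give the same square):
1²=1, 2²=4, 3²=9, 4²=16, 5²=25, 6²=36, 7²≡12, 8²≡27, 9²≡7, 10²≡26, 11²≡10, 12²≡33, 13²≡21, 14²≡11, 15²≡3, 16²≡34, 17²≡30, 18²≡28 (mod 37).
So the quadratic residues mod 37 are {1, 3, 4, 7, 9, 10, 11, 12, 16, 21, 25, 26, 27, 28, 30, 33, 34, 36}.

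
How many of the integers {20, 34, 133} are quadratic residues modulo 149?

(20/149) = +1 → QR.
(34/149) = -1 → non-residue.
(133/149) = +1 → QR.
Total quadratic residues among the 3: 2.

2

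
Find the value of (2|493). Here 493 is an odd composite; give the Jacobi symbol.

Pull out 2: since 493 ≡ 5 (mod 8), (2/493) = -1.
Reached (1/493) = 1. Collecting the sign flips along the way, the symbol is -1.

-1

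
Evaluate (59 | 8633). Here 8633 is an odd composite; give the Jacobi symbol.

1

Reciprocity: 59 ≡ 3 and 8633 ≡ 1 (mod 4), so (59/8633) = +(8633/59).
Reduce top mod 59: now compute (19/59).
Reciprocity: 19 ≡ 3 and 59 ≡ 3 (mod 4), so (19/59) = −(59/19).
Reduce top mod 19: now compute (2/19).
Pull out 2: since 19 ≡ 3 (mod 8), (2/19) = -1.
Reached (1/19) = 1. Collecting the sign flips along the way, the symbol is +1.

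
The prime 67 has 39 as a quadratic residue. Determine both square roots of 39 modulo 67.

21, 46

Since 67 ≡ 3 (mod 4), a square root of 39 is 39^((67+1)/4) = 39^17 mod 67.
Repeated squaring: 39^2≡47, 39^4≡65, 39^8≡4, 39^16≡16 (mod 67).
39^17 = 39^(16+1) ≡ 21 (mod 67).
Check: 21² = 441 ≡ 39 (mod 67). The two roots are 21 and 46.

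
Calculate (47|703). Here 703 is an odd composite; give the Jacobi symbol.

1

Reciprocity: 47 ≡ 3 and 703 ≡ 3 (mod 4), so (47/703) = −(703/47).
Reduce top mod 47: now compute (45/47).
Reciprocity: 45 ≡ 1 and 47 ≡ 3 (mod 4), so (45/47) = +(47/45).
Reduce top mod 45: now compute (2/45).
Pull out 2: since 45 ≡ 5 (mod 8), (2/45) = -1.
Reached (1/45) = 1. Collecting the sign flips along the way, the symbol is +1.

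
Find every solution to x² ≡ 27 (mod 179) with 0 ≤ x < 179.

Since 179 ≡ 3 (mod 4), a square root of 27 is 27^((179+1)/4) = 27^45 mod 179.
Repeated squaring: 27^2≡13, 27^4≡169, 27^8≡100, 27^16≡155, 27^32≡39 (mod 179).
27^45 = 27^(32+8+4+1) ≡ 57 (mod 179).
Check: 57² = 3249 ≡ 27 (mod 179). The two roots are 57 and 122.

57, 122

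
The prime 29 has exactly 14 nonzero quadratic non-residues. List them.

2, 3, 8, 10, 11, 12, 14, 15, 17, 18, 19, 21, 26, 27

Square k = 1,…,14 (k and 29−k give the same square):
1²=1, 2²=4, 3²=9, 4²=16, 5²=25, 6²≡7, 7²≡20, 8²≡6, 9²≡23, 10²≡13, 11²≡5, 12²≡28, 13²≡24, 14²≡22 (mod 29).
The residues are {1, 4, 5, 6, 7, 9, 13, 16, 20, 22, 23, 24, 25, 28}; the non-residues are the remaining 14 nonzero classes.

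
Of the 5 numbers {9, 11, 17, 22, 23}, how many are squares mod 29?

(9/29) = +1 → QR.
(11/29) = -1 → non-residue.
(17/29) = -1 → non-residue.
(22/29) = +1 → QR.
(23/29) = +1 → QR.
Total quadratic residues among the 5: 3.

3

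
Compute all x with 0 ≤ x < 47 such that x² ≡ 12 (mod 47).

23, 24

Since 47 ≡ 3 (mod 4), a square root of 12 is 12^((47+1)/4) = 12^12 mod 47.
Repeated squaring: 12^2≡3, 12^4≡9, 12^8≡34 (mod 47).
12^12 = 12^(8+4) ≡ 24 (mod 47).
Check: 24² = 576 ≡ 12 (mod 47). The two roots are 23 and 24.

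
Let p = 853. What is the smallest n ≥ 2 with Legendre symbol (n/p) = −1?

(2/853) = −1, so 2 is the smallest positive non-residue mod 853.

2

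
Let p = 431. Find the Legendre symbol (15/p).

Euler's criterion: (15/431) ≡ 15^215 (mod 431).
15^2 ≡ 225 (mod 431)
15^4 ≡ 198 (mod 431)
15^8 ≡ 414 (mod 431)
15^16 ≡ 289 (mod 431)
15^32 ≡ 338 (mod 431)
15^64 ≡ 29 (mod 431)
15^128 ≡ 410 (mod 431)
15^215 = 15^(128+64+16+4+2+1) ≡ 1 (mod 431).
Result is 1, so (15/431) = 1.

1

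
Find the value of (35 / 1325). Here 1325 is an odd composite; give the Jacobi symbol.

0

Reciprocity: 35 ≡ 3 and 1325 ≡ 1 (mod 4), so (35/1325) = +(1325/35).
Reduce top mod 35: now compute (30/35).
Pull out 2: since 35 ≡ 3 (mod 8), (2/35) = -1.
Reciprocity: 15 ≡ 3 and 35 ≡ 3 (mod 4), so (15/35) = −(35/15).
Reduce top mod 15: now compute (5/15).
Reciprocity: 5 ≡ 1 and 15 ≡ 3 (mod 4), so (5/15) = +(15/5).
Reduce top mod 5: now compute (0/5).
Top reduces to 0: gcd > 1, so the symbol is 0.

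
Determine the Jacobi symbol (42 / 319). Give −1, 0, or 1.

Pull out 2: since 319 ≡ 7 (mod 8), (2/319) = +1.
Reciprocity: 21 ≡ 1 and 319 ≡ 3 (mod 4), so (21/319) = +(319/21).
Reduce top mod 21: now compute (4/21).
Pull out 2^2: since 21 ≡ 5 (mod 8), (2/21) = -1, so (2/21)^2 = +1.
Reached (1/21) = 1. Collecting the sign flips along the way, the symbol is +1.

1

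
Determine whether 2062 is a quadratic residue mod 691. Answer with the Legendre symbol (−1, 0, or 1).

Euler's criterion: (2062/691) ≡ 680^345 (mod 691).
680^2 ≡ 121 (mod 691)
680^4 ≡ 130 (mod 691)
680^8 ≡ 316 (mod 691)
680^16 ≡ 352 (mod 691)
680^32 ≡ 215 (mod 691)
680^64 ≡ 619 (mod 691)
680^128 ≡ 347 (mod 691)
680^256 ≡ 175 (mod 691)
680^345 = 680^(256+64+16+8+1) ≡ 1 (mod 691).
Result is 1, so (2062/691) = 1.

1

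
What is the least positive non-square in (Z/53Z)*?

2

(2/53) = −1, so 2 is the smallest positive non-residue mod 53.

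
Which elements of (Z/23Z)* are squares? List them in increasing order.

Square k = 1,…,11 (k and 23−k give the same square):
1²=1, 2²=4, 3²=9, 4²=16, 5²≡2, 6²≡13, 7²≡3, 8²≡18, 9²≡12, 10²≡8, 11²≡6 (mod 23).
So the quadratic residues mod 23 are {1, 2, 3, 4, 6, 8, 9, 12, 13, 16, 18}.

1, 2, 3, 4, 6, 8, 9, 12, 13, 16, 18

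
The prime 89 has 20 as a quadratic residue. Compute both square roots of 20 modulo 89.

89 ≡ 1 (mod 4), so we find a root by search.
Trying successive values, 38² = 1444 ≡ 20 (mod 89). The other root is 89 − 38 = 51.

38, 51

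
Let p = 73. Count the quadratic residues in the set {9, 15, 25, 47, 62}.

(9/73) = +1 → QR.
(15/73) = -1 → non-residue.
(25/73) = +1 → QR.
(47/73) = -1 → non-residue.
(62/73) = -1 → non-residue.
Total quadratic residues among the 5: 2.

2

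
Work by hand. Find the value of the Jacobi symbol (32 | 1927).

Pull out 2^5: since 1927 ≡ 7 (mod 8), (2/1927) = +1, so (2/1927)^5 = +1.
Reached (1/1927) = 1. Collecting the sign flips along the way, the symbol is +1.

1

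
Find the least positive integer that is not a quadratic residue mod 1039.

3

(2/1039) = +1, so 2 is a residue.
(3/1039) = −1, so 3 is the smallest positive non-residue mod 1039.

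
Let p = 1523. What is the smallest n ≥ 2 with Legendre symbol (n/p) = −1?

2

(2/1523) = −1, so 2 is the smallest positive non-residue mod 1523.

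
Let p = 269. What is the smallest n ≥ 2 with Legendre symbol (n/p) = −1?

(2/269) = −1, so 2 is the smallest positive non-residue mod 269.

2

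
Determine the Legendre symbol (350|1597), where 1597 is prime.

-1

Pull out 2: since 1597 ≡ 5 (mod 8), (2/1597) = -1.
Reciprocity: 175 ≡ 3 and 1597 ≡ 1 (mod 4), so (175/1597) = +(1597/175).
Reduce top mod 175: now compute (22/175).
Pull out 2: since 175 ≡ 7 (mod 8), (2/175) = +1.
Reciprocity: 11 ≡ 3 and 175 ≡ 3 (mod 4), so (11/175) = −(175/11).
Reduce top mod 11: now compute (10/11).
Pull out 2: since 11 ≡ 3 (mod 8), (2/11) = -1.
Reciprocity: 5 ≡ 1 and 11 ≡ 3 (mod 4), so (5/11) = +(11/5).
Reduce top mod 5: now compute (1/5).
Reached (1/5) = 1. Collecting the sign flips along the way, the symbol is -1.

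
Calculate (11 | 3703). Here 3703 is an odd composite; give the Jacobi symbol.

1

Reciprocity: 11 ≡ 3 and 3703 ≡ 3 (mod 4), so (11/3703) = −(3703/11).
Reduce top mod 11: now compute (7/11).
Reciprocity: 7 ≡ 3 and 11 ≡ 3 (mod 4), so (7/11) = −(11/7).
Reduce top mod 7: now compute (4/7).
Pull out 2^2: since 7 ≡ 7 (mod 8), (2/7) = +1, so (2/7)^2 = +1.
Reached (1/7) = 1. Collecting the sign flips along the way, the symbol is +1.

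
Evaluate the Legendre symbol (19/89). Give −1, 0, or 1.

-1

Reciprocity: 19 ≡ 3 and 89 ≡ 1 (mod 4), so (19/89) = +(89/19).
Reduce top mod 19: now compute (13/19).
Reciprocity: 13 ≡ 1 and 19 ≡ 3 (mod 4), so (13/19) = +(19/13).
Reduce top mod 13: now compute (6/13).
Pull out 2: since 13 ≡ 5 (mod 8), (2/13) = -1.
Reciprocity: 3 ≡ 3 and 13 ≡ 1 (mod 4), so (3/13) = +(13/3).
Reduce top mod 3: now compute (1/3).
Reached (1/3) = 1. Collecting the sign flips along the way, the symbol is -1.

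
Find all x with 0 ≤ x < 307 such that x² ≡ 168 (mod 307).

Since 307 ≡ 3 (mod 4), a square root of 168 is 168^((307+1)/4) = 168^77 mod 307.
Repeated squaring: 168^2≡287, 168^4≡93, 168^8≡53, 168^16≡46, 168^32≡274, 168^64≡168 (mod 307).
168^77 = 168^(64+8+4+1) ≡ 274 (mod 307).
Check: 274² = 75076 ≡ 168 (mod 307). The two roots are 33 and 274.

33, 274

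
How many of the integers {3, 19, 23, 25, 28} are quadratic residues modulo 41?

2

(3/41) = -1 → non-residue.
(19/41) = -1 → non-residue.
(23/41) = +1 → QR.
(25/41) = +1 → QR.
(28/41) = -1 → non-residue.
Total quadratic residues among the 5: 2.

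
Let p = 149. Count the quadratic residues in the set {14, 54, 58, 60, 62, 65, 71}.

(14/149) = -1 → non-residue.
(54/149) = +1 → QR.
(58/149) = -1 → non-residue.
(60/149) = -1 → non-residue.
(62/149) = -1 → non-residue.
(65/149) = -1 → non-residue.
(71/149) = -1 → non-residue.
Total quadratic residues among the 7: 1.

1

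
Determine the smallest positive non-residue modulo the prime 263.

(2/263) = +1, so 2 is a residue.
(3/263) = +1, so 3 is a residue.
(4/263) = +1, so 4 is a residue.
(5/263) = −1, so 5 is the smallest positive non-residue mod 263.

5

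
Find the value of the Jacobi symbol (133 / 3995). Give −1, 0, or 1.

-1

Reciprocity: 133 ≡ 1 and 3995 ≡ 3 (mod 4), so (133/3995) = +(3995/133).
Reduce top mod 133: now compute (5/133).
Reciprocity: 5 ≡ 1 and 133 ≡ 1 (mod 4), so (5/133) = +(133/5).
Reduce top mod 5: now compute (3/5).
Reciprocity: 3 ≡ 3 and 5 ≡ 1 (mod 4), so (3/5) = +(5/3).
Reduce top mod 3: now compute (2/3).
Pull out 2: since 3 ≡ 3 (mod 8), (2/3) = -1.
Reached (1/3) = 1. Collecting the sign flips along the way, the symbol is -1.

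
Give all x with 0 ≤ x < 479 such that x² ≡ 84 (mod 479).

39, 440

Since 479 ≡ 3 (mod 4), a square root of 84 is 84^((479+1)/4) = 84^120 mod 479.
Repeated squaring: 84^2≡350, 84^4≡355, 84^8≡48, 84^16≡388, 84^32≡138, 84^64≡363 (mod 479).
84^120 = 84^(64+32+16+8) ≡ 440 (mod 479).
Check: 440² = 193600 ≡ 84 (mod 479). The two roots are 39 and 440.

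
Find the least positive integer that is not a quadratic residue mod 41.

(2/41) = +1, so 2 is a residue.
(3/41) = −1, so 3 is the smallest positive non-residue mod 41.

3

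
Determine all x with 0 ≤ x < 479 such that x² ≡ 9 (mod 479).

Since 479 ≡ 3 (mod 4), a square root of 9 is 9^((479+1)/4) = 9^120 mod 479.
Repeated squaring: 9^2≡81, 9^4≡334, 9^8≡428, 9^16≡206, 9^32≡284, 9^64≡184 (mod 479).
9^120 = 9^(64+32+16+8) ≡ 3 (mod 479).
Check: 3² = 9 ≡ 9 (mod 479). The two roots are 3 and 476.

3, 476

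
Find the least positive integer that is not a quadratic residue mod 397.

(2/397) = −1, so 2 is the smallest positive non-residue mod 397.

2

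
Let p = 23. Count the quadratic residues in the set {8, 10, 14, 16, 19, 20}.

(8/23) = +1 → QR.
(10/23) = -1 → non-residue.
(14/23) = -1 → non-residue.
(16/23) = +1 → QR.
(19/23) = -1 → non-residue.
(20/23) = -1 → non-residue.
Total quadratic residues among the 6: 2.

2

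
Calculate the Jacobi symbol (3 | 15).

Reciprocity: 3 ≡ 3 and 15 ≡ 3 (mod 4), so (3/15) = −(15/3).
Reduce top mod 3: now compute (0/3).
Top reduces to 0: gcd > 1, so the symbol is 0.

0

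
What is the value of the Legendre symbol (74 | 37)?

First reduce: 74 ≡ 0 (mod 37).
Top reduces to 0: gcd > 1, so the symbol is 0.

0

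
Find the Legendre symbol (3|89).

-1

Reciprocity: 3 ≡ 3 and 89 ≡ 1 (mod 4), so (3/89) = +(89/3).
Reduce top mod 3: now compute (2/3).
Pull out 2: since 3 ≡ 3 (mod 8), (2/3) = -1.
Reached (1/3) = 1. Collecting the sign flips along the way, the symbol is -1.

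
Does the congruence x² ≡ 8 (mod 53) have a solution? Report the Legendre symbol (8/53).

-1

Pull out 2^3: since 53 ≡ 5 (mod 8), (2/53) = -1, so (2/53)^3 = -1.
Reached (1/53) = 1. Collecting the sign flips along the way, the symbol is -1.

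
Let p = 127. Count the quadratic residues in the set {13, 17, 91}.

2

(13/127) = +1 → QR.
(17/127) = +1 → QR.
(91/127) = -1 → non-residue.
Total quadratic residues among the 3: 2.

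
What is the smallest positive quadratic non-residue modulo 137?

(2/137) = +1, so 2 is a residue.
(3/137) = −1, so 3 is the smallest positive non-residue mod 137.

3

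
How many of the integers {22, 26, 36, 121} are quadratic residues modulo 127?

4

(22/127) = +1 → QR.
(26/127) = +1 → QR.
(36/127) = +1 → QR.
(121/127) = +1 → QR.
Total quadratic residues among the 4: 4.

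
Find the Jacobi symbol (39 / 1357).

-1

Reciprocity: 39 ≡ 3 and 1357 ≡ 1 (mod 4), so (39/1357) = +(1357/39).
Reduce top mod 39: now compute (31/39).
Reciprocity: 31 ≡ 3 and 39 ≡ 3 (mod 4), so (31/39) = −(39/31).
Reduce top mod 31: now compute (8/31).
Pull out 2^3: since 31 ≡ 7 (mod 8), (2/31) = +1, so (2/31)^3 = +1.
Reached (1/31) = 1. Collecting the sign flips along the way, the symbol is -1.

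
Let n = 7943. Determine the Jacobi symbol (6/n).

Pull out 2: since 7943 ≡ 7 (mod 8), (2/7943) = +1.
Reciprocity: 3 ≡ 3 and 7943 ≡ 3 (mod 4), so (3/7943) = −(7943/3).
Reduce top mod 3: now compute (2/3).
Pull out 2: since 3 ≡ 3 (mod 8), (2/3) = -1.
Reached (1/3) = 1. Collecting the sign flips along the way, the symbol is +1.

1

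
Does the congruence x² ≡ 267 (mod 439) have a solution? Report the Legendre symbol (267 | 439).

Reciprocity: 267 ≡ 3 and 439 ≡ 3 (mod 4), so (267/439) = −(439/267).
Reduce top mod 267: now compute (172/267).
Pull out 2^2: since 267 ≡ 3 (mod 8), (2/267) = -1, so (2/267)^2 = +1.
Reciprocity: 43 ≡ 3 and 267 ≡ 3 (mod 4), so (43/267) = −(267/43).
Reduce top mod 43: now compute (9/43).
Reciprocity: 9 ≡ 1 and 43 ≡ 3 (mod 4), so (9/43) = +(43/9).
Reduce top mod 9: now compute (7/9).
Reciprocity: 7 ≡ 3 and 9 ≡ 1 (mod 4), so (7/9) = +(9/7).
Reduce top mod 7: now compute (2/7).
Pull out 2: since 7 ≡ 7 (mod 8), (2/7) = +1.
Reached (1/7) = 1. Collecting the sign flips along the way, the symbol is +1.

1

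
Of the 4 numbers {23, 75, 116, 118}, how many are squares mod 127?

(23/127) = -1 → non-residue.
(75/127) = -1 → non-residue.
(116/127) = -1 → non-residue.
(118/127) = -1 → non-residue.
Total quadratic residues among the 4: 0.

0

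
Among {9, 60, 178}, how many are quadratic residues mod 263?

(9/263) = +1 → QR.
(60/263) = -1 → non-residue.
(178/263) = +1 → QR.
Total quadratic residues among the 3: 2.

2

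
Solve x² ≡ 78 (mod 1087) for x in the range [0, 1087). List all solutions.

499, 588

Since 1087 ≡ 3 (mod 4), a square root of 78 is 78^((1087+1)/4) = 78^272 mod 1087.
Repeated squaring: 78^2≡649, 78^4≡532, 78^8≡404, 78^16≡166, 78^32≡381, 78^64≡590, 78^128≡260, 78^256≡206 (mod 1087).
78^272 = 78^(256+16) ≡ 499 (mod 1087).
Check: 499² = 249001 ≡ 78 (mod 1087). The two roots are 499 and 588.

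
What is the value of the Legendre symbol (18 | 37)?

Euler's criterion: (18/37) ≡ 18^18 (mod 37).
18^2 ≡ 28 (mod 37)
18^4 ≡ 7 (mod 37)
18^8 ≡ 12 (mod 37)
18^16 ≡ 33 (mod 37)
18^18 = 18^(16+2) ≡ 36 (mod 37).
Result is 36 ≡ −1, so (18/37) = −1.

-1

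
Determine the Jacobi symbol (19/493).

Reciprocity: 19 ≡ 3 and 493 ≡ 1 (mod 4), so (19/493) = +(493/19).
Reduce top mod 19: now compute (18/19).
Pull out 2: since 19 ≡ 3 (mod 8), (2/19) = -1.
Reciprocity: 9 ≡ 1 and 19 ≡ 3 (mod 4), so (9/19) = +(19/9).
Reduce top mod 9: now compute (1/9).
Reached (1/9) = 1. Collecting the sign flips along the way, the symbol is -1.

-1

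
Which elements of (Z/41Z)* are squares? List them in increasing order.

Square k = 1,…,20 (k and 41−k give the same square):
1²=1, 2²=4, 3²=9, 4²=16, 5²=25, 6²=36, 7²≡8, 8²≡23, 9²≡40, 10²≡18, 11²≡39, 12²≡21, 13²≡5, 14²≡32, 15²≡20, 16²≡10, 17²≡2, 18²≡37, 19²≡33, 20²≡31 (mod 41).
So the quadratic residues mod 41 are {1, 2, 4, 5, 8, 9, 10, 16, 18, 20, 21, 23, 25, 31, 32, 33, 36, 37, 39, 40}.

1,2,4,5,8,9,10,16,18,20,21,23,25,31,32,33,36,37,39,40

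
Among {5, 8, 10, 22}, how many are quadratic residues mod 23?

(5/23) = -1 → non-residue.
(8/23) = +1 → QR.
(10/23) = -1 → non-residue.
(22/23) = -1 → non-residue.
Total quadratic residues among the 4: 1.

1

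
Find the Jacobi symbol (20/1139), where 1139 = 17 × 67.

Pull out 2^2: since 1139 ≡ 3 (mod 8), (2/1139) = -1, so (2/1139)^2 = +1.
Reciprocity: 5 ≡ 1 and 1139 ≡ 3 (mod 4), so (5/1139) = +(1139/5).
Reduce top mod 5: now compute (4/5).
Pull out 2^2: since 5 ≡ 5 (mod 8), (2/5) = -1, so (2/5)^2 = +1.
Reached (1/5) = 1. Collecting the sign flips along the way, the symbol is +1.

1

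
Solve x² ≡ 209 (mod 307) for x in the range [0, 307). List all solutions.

Since 307 ≡ 3 (mod 4), a square root of 209 is 209^((307+1)/4) = 209^77 mod 307.
Repeated squaring: 209^2≡87, 209^4≡201, 209^8≡184, 209^16≡86, 209^32≡28, 209^64≡170 (mod 307).
209^77 = 209^(64+8+4+1) ≡ 165 (mod 307).
Check: 165² = 27225 ≡ 209 (mod 307). The two roots are 142 and 165.

142, 165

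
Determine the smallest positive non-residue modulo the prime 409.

(2/409) = +1, so 2 is a residue.
(3/409) = +1, so 3 is a residue.
(4/409) = +1, so 4 is a residue.
(5/409) = +1, so 5 is a residue.
(6/409) = +1, so 6 is a residue.
(7/409) = −1, so 7 is the smallest positive non-residue mod 409.

7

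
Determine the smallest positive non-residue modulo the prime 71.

(2/71) = +1, so 2 is a residue.
(3/71) = +1, so 3 is a residue.
(4/71) = +1, so 4 is a residue.
(5/71) = +1, so 5 is a residue.
(6/71) = +1, so 6 is a residue.
(7/71) = −1, so 7 is the smallest positive non-residue mod 71.

7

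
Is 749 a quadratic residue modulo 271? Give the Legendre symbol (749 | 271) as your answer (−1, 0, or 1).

-1

Euler's criterion: (749/271) ≡ 207^135 (mod 271).
207^2 ≡ 31 (mod 271)
207^4 ≡ 148 (mod 271)
207^8 ≡ 224 (mod 271)
207^16 ≡ 41 (mod 271)
207^32 ≡ 55 (mod 271)
207^64 ≡ 44 (mod 271)
207^128 ≡ 39 (mod 271)
207^135 = 207^(128+4+2+1) ≡ 270 (mod 271).
Result is 270 ≡ −1, so (749/271) = −1.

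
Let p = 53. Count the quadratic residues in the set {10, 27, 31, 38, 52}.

(10/53) = +1 → QR.
(27/53) = -1 → non-residue.
(31/53) = -1 → non-residue.
(38/53) = +1 → QR.
(52/53) = +1 → QR.
Total quadratic residues among the 5: 3.

3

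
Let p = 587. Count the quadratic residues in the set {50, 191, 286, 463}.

(50/587) = -1 → non-residue.
(191/587) = +1 → QR.
(286/587) = -1 → non-residue.
(463/587) = -1 → non-residue.
Total quadratic residues among the 4: 1.

1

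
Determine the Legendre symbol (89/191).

-1

Reciprocity: 89 ≡ 1 and 191 ≡ 3 (mod 4), so (89/191) = +(191/89).
Reduce top mod 89: now compute (13/89).
Reciprocity: 13 ≡ 1 and 89 ≡ 1 (mod 4), so (13/89) = +(89/13).
Reduce top mod 13: now compute (11/13).
Reciprocity: 11 ≡ 3 and 13 ≡ 1 (mod 4), so (11/13) = +(13/11).
Reduce top mod 11: now compute (2/11).
Pull out 2: since 11 ≡ 3 (mod 8), (2/11) = -1.
Reached (1/11) = 1. Collecting the sign flips along the way, the symbol is -1.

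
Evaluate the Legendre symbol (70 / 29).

Euler's criterion: (70/29) ≡ 12^14 (mod 29).
12^2 ≡ 28 (mod 29)
12^4 ≡ 1 (mod 29)
12^8 ≡ 1 (mod 29)
12^14 = 12^(8+4+2) ≡ 28 (mod 29).
Result is 28 ≡ −1, so (70/29) = −1.

-1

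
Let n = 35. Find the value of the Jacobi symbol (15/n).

Reciprocity: 15 ≡ 3 and 35 ≡ 3 (mod 4), so (15/35) = −(35/15).
Reduce top mod 15: now compute (5/15).
Reciprocity: 5 ≡ 1 and 15 ≡ 3 (mod 4), so (5/15) = +(15/5).
Reduce top mod 5: now compute (0/5).
Top reduces to 0: gcd > 1, so the symbol is 0.

0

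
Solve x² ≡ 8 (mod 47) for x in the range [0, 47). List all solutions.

Since 47 ≡ 3 (mod 4), a square root of 8 is 8^((47+1)/4) = 8^12 mod 47.
Repeated squaring: 8^2≡17, 8^4≡7, 8^8≡2 (mod 47).
8^12 = 8^(8+4) ≡ 14 (mod 47).
Check: 14² = 196 ≡ 8 (mod 47). The two roots are 14 and 33.

14, 33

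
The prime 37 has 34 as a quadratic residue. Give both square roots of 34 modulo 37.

37 ≡ 1 (mod 4), so we find a root by search.
Trying successive values, 16² = 256 ≡ 34 (mod 37). The other root is 37 − 16 = 21.

16, 21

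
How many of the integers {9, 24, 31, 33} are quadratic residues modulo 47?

(9/47) = +1 → QR.
(24/47) = +1 → QR.
(31/47) = -1 → non-residue.
(33/47) = -1 → non-residue.
Total quadratic residues among the 4: 2.

2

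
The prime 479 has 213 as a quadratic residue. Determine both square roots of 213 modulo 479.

160, 319

Since 479 ≡ 3 (mod 4), a square root of 213 is 213^((479+1)/4) = 213^120 mod 479.
Repeated squaring: 213^2≡343, 213^4≡294, 213^8≡216, 213^16≡193, 213^32≡366, 213^64≡315 (mod 479).
213^120 = 213^(64+32+16+8) ≡ 160 (mod 479).
Check: 160² = 25600 ≡ 213 (mod 479). The two roots are 160 and 319.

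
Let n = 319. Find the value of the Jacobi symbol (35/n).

-1

Reciprocity: 35 ≡ 3 and 319 ≡ 3 (mod 4), so (35/319) = −(319/35).
Reduce top mod 35: now compute (4/35).
Pull out 2^2: since 35 ≡ 3 (mod 8), (2/35) = -1, so (2/35)^2 = +1.
Reached (1/35) = 1. Collecting the sign flips along the way, the symbol is -1.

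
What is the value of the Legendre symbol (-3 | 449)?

-1

Euler's criterion: (-3/449) ≡ 446^224 (mod 449).
446^2 ≡ 9 (mod 449)
446^4 ≡ 81 (mod 449)
446^8 ≡ 275 (mod 449)
446^16 ≡ 193 (mod 449)
446^32 ≡ 431 (mod 449)
446^64 ≡ 324 (mod 449)
446^128 ≡ 359 (mod 449)
446^224 = 446^(128+64+32) ≡ 448 (mod 449).
Result is 448 ≡ −1, so (-3/449) = −1.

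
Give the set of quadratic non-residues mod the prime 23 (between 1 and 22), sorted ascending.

Square k = 1,…,11 (k and 23−k give the same square):
1²=1, 2²=4, 3²=9, 4²=16, 5²≡2, 6²≡13, 7²≡3, 8²≡18, 9²≡12, 10²≡8, 11²≡6 (mod 23).
The residues are {1, 2, 3, 4, 6, 8, 9, 12, 13, 16, 18}; the non-residues are the remaining 11 nonzero classes.

5, 7, 10, 11, 14, 15, 17, 19, 20, 21, 22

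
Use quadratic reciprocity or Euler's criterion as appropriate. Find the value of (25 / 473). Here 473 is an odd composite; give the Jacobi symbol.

1

Reciprocity: 25 ≡ 1 and 473 ≡ 1 (mod 4), so (25/473) = +(473/25).
Reduce top mod 25: now compute (23/25).
Reciprocity: 23 ≡ 3 and 25 ≡ 1 (mod 4), so (23/25) = +(25/23).
Reduce top mod 23: now compute (2/23).
Pull out 2: since 23 ≡ 7 (mod 8), (2/23) = +1.
Reached (1/23) = 1. Collecting the sign flips along the way, the symbol is +1.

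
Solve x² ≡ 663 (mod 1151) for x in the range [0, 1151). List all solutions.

87, 1064

Since 1151 ≡ 3 (mod 4), a square root of 663 is 663^((1151+1)/4) = 663^288 mod 1151.
Repeated squaring: 663^2≡1038, 663^4≡108, 663^8≡154, 663^16≡696, 663^32≡996, 663^64≡1005, 663^128≡598, 663^256≡794 (mod 1151).
663^288 = 663^(256+32) ≡ 87 (mod 1151).
Check: 87² = 7569 ≡ 663 (mod 1151). The two roots are 87 and 1064.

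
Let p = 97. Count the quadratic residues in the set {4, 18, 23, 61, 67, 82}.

(4/97) = +1 → QR.
(18/97) = +1 → QR.
(23/97) = -1 → non-residue.
(61/97) = +1 → QR.
(67/97) = -1 → non-residue.
(82/97) = -1 → non-residue.
Total quadratic residues among the 6: 3.

3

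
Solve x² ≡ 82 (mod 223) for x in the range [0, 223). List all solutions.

64, 159

Since 223 ≡ 3 (mod 4), a square root of 82 is 82^((223+1)/4) = 82^56 mod 223.
Repeated squaring: 82^2≡34, 82^4≡41, 82^8≡120, 82^16≡128, 82^32≡105 (mod 223).
82^56 = 82^(32+16+8) ≡ 64 (mod 223).
Check: 64² = 4096 ≡ 82 (mod 223). The two roots are 64 and 159.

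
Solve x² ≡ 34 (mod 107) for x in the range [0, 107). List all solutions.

Since 107 ≡ 3 (mod 4), a square root of 34 is 34^((107+1)/4) = 34^27 mod 107.
Repeated squaring: 34^2≡86, 34^4≡13, 34^8≡62, 34^16≡99 (mod 107).
34^27 = 34^(16+8+2+1) ≡ 81 (mod 107).
Check: 81² = 6561 ≡ 34 (mod 107). The two roots are 26 and 81.

26, 81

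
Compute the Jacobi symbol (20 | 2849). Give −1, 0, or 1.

1

Pull out 2^2: since 2849 ≡ 1 (mod 8), (2/2849) = +1, so (2/2849)^2 = +1.
Reciprocity: 5 ≡ 1 and 2849 ≡ 1 (mod 4), so (5/2849) = +(2849/5).
Reduce top mod 5: now compute (4/5).
Pull out 2^2: since 5 ≡ 5 (mod 8), (2/5) = -1, so (2/5)^2 = +1.
Reached (1/5) = 1. Collecting the sign flips along the way, the symbol is +1.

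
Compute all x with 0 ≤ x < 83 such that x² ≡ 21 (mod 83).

Since 83 ≡ 3 (mod 4), a square root of 21 is 21^((83+1)/4) = 21^21 mod 83.
Repeated squaring: 21^2≡26, 21^4≡12, 21^8≡61, 21^16≡69 (mod 83).
21^21 = 21^(16+4+1) ≡ 41 (mod 83).
Check: 41² = 1681 ≡ 21 (mod 83). The two roots are 41 and 42.

41, 42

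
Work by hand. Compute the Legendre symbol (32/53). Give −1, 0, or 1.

-1

Pull out 2^5: since 53 ≡ 5 (mod 8), (2/53) = -1, so (2/53)^5 = -1.
Reached (1/53) = 1. Collecting the sign flips along the way, the symbol is -1.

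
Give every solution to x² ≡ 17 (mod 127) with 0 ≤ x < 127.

12, 115

Since 127 ≡ 3 (mod 4), a square root of 17 is 17^((127+1)/4) = 17^32 mod 127.
Repeated squaring: 17^2≡35, 17^4≡82, 17^8≡120, 17^16≡49, 17^32≡115 (mod 127).
17^32 = 17^(32) ≡ 115 (mod 127).
Check: 115² = 13225 ≡ 17 (mod 127). The two roots are 12 and 115.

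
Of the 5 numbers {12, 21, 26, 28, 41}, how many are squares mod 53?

1

(12/53) = -1 → non-residue.
(21/53) = -1 → non-residue.
(26/53) = -1 → non-residue.
(28/53) = +1 → QR.
(41/53) = -1 → non-residue.
Total quadratic residues among the 5: 1.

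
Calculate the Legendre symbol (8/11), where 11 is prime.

-1

Pull out 2^3: since 11 ≡ 3 (mod 8), (2/11) = -1, so (2/11)^3 = -1.
Reached (1/11) = 1. Collecting the sign flips along the way, the symbol is -1.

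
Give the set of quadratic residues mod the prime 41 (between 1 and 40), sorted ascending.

1 2 4 5 8 9 10 16 18 20 21 23 25 31 32 33 36 37 39 40

Square k = 1,…,20 (k and 41−k give the same square):
1²=1, 2²=4, 3²=9, 4²=16, 5²=25, 6²=36, 7²≡8, 8²≡23, 9²≡40, 10²≡18, 11²≡39, 12²≡21, 13²≡5, 14²≡32, 15²≡20, 16²≡10, 17²≡2, 18²≡37, 19²≡33, 20²≡31 (mod 41).
So the quadratic residues mod 41 are {1, 2, 4, 5, 8, 9, 10, 16, 18, 20, 21, 23, 25, 31, 32, 33, 36, 37, 39, 40}.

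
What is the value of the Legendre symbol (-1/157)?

1

First reduce: -1 ≡ 156 (mod 157).
Pull out 2^2: since 157 ≡ 5 (mod 8), (2/157) = -1, so (2/157)^2 = +1.
Reciprocity: 39 ≡ 3 and 157 ≡ 1 (mod 4), so (39/157) = +(157/39).
Reduce top mod 39: now compute (1/39).
Reached (1/39) = 1. Collecting the sign flips along the way, the symbol is +1.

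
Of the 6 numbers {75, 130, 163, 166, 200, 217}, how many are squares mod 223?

(75/223) = -1 → non-residue.
(130/223) = +1 → QR.
(163/223) = -1 → non-residue.
(166/223) = +1 → QR.
(200/223) = +1 → QR.
(217/223) = +1 → QR.
Total quadratic residues among the 6: 4.

4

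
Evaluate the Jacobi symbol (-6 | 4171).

First reduce: -6 ≡ 4165 (mod 4171).
Reciprocity: 4165 ≡ 1 and 4171 ≡ 3 (mod 4), so (4165/4171) = +(4171/4165).
Reduce top mod 4165: now compute (6/4165).
Pull out 2: since 4165 ≡ 5 (mod 8), (2/4165) = -1.
Reciprocity: 3 ≡ 3 and 4165 ≡ 1 (mod 4), so (3/4165) = +(4165/3).
Reduce top mod 3: now compute (1/3).
Reached (1/3) = 1. Collecting the sign flips along the way, the symbol is -1.

-1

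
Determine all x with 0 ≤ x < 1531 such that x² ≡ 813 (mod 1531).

Since 1531 ≡ 3 (mod 4), a square root of 813 is 813^((1531+1)/4) = 813^383 mod 1531.
Repeated squaring: 813^2≡1108, 813^4≡1333, 813^8≡929, 813^16≡1088, 813^32≡281, 813^64≡880, 813^128≡1245, 813^256≡653 (mod 1531).
813^383 = 813^(256+64+32+16+8+4+2+1) ≡ 1322 (mod 1531).
Check: 1322² = 1747684 ≡ 813 (mod 1531). The two roots are 209 and 1322.

209, 1322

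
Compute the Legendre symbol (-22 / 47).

Euler's criterion: (-22/47) ≡ 25^23 (mod 47).
25^2 ≡ 14 (mod 47)
25^4 ≡ 8 (mod 47)
25^8 ≡ 17 (mod 47)
25^16 ≡ 7 (mod 47)
25^23 = 25^(16+4+2+1) ≡ 1 (mod 47).
Result is 1, so (-22/47) = 1.

1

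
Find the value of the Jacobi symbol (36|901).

Pull out 2^2: since 901 ≡ 5 (mod 8), (2/901) = -1, so (2/901)^2 = +1.
Reciprocity: 9 ≡ 1 and 901 ≡ 1 (mod 4), so (9/901) = +(901/9).
Reduce top mod 9: now compute (1/9).
Reached (1/9) = 1. Collecting the sign flips along the way, the symbol is +1.

1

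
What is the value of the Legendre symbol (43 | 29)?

-1

Euler's criterion: (43/29) ≡ 14^14 (mod 29).
14^2 ≡ 22 (mod 29)
14^4 ≡ 20 (mod 29)
14^8 ≡ 23 (mod 29)
14^14 = 14^(8+4+2) ≡ 28 (mod 29).
Result is 28 ≡ −1, so (43/29) = −1.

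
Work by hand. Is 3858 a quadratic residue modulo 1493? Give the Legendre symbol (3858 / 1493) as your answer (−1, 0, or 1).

First reduce: 3858 ≡ 872 (mod 1493).
Pull out 2^3: since 1493 ≡ 5 (mod 8), (2/1493) = -1, so (2/1493)^3 = -1.
Reciprocity: 109 ≡ 1 and 1493 ≡ 1 (mod 4), so (109/1493) = +(1493/109).
Reduce top mod 109: now compute (76/109).
Pull out 2^2: since 109 ≡ 5 (mod 8), (2/109) = -1, so (2/109)^2 = +1.
Reciprocity: 19 ≡ 3 and 109 ≡ 1 (mod 4), so (19/109) = +(109/19).
Reduce top mod 19: now compute (14/19).
Pull out 2: since 19 ≡ 3 (mod 8), (2/19) = -1.
Reciprocity: 7 ≡ 3 and 19 ≡ 3 (mod 4), so (7/19) = −(19/7).
Reduce top mod 7: now compute (5/7).
Reciprocity: 5 ≡ 1 and 7 ≡ 3 (mod 4), so (5/7) = +(7/5).
Reduce top mod 5: now compute (2/5).
Pull out 2: since 5 ≡ 5 (mod 8), (2/5) = -1.
Reached (1/5) = 1. Collecting the sign flips along the way, the symbol is +1.

1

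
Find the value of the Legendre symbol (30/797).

Euler's criterion: (30/797) ≡ 30^398 (mod 797).
30^2 ≡ 103 (mod 797)
30^4 ≡ 248 (mod 797)
30^8 ≡ 135 (mod 797)
30^16 ≡ 691 (mod 797)
30^32 ≡ 78 (mod 797)
30^64 ≡ 505 (mod 797)
30^128 ≡ 782 (mod 797)
30^256 ≡ 225 (mod 797)
30^398 = 30^(256+128+8+4+2) ≡ 796 (mod 797).
Result is 796 ≡ −1, so (30/797) = −1.

-1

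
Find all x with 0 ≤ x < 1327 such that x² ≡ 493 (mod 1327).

Since 1327 ≡ 3 (mod 4), a square root of 493 is 493^((1327+1)/4) = 493^332 mod 1327.
Repeated squaring: 493^2≡208, 493^4≡800, 493^8≡386, 493^16≡372, 493^32≡376, 493^64≡714, 493^128≡228, 493^256≡231 (mod 1327).
493^332 = 493^(256+64+8+4) ≡ 352 (mod 1327).
Check: 352² = 123904 ≡ 493 (mod 1327). The two roots are 352 and 975.

352, 975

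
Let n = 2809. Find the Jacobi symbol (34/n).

Pull out 2: since 2809 ≡ 1 (mod 8), (2/2809) = +1.
Reciprocity: 17 ≡ 1 and 2809 ≡ 1 (mod 4), so (17/2809) = +(2809/17).
Reduce top mod 17: now compute (4/17).
Pull out 2^2: since 17 ≡ 1 (mod 8), (2/17) = +1, so (2/17)^2 = +1.
Reached (1/17) = 1. Collecting the sign flips along the way, the symbol is +1.

1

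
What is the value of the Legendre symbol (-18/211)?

1

First reduce: -18 ≡ 193 (mod 211).
Reciprocity: 193 ≡ 1 and 211 ≡ 3 (mod 4), so (193/211) = +(211/193).
Reduce top mod 193: now compute (18/193).
Pull out 2: since 193 ≡ 1 (mod 8), (2/193) = +1.
Reciprocity: 9 ≡ 1 and 193 ≡ 1 (mod 4), so (9/193) = +(193/9).
Reduce top mod 9: now compute (4/9).
Pull out 2^2: since 9 ≡ 1 (mod 8), (2/9) = +1, so (2/9)^2 = +1.
Reached (1/9) = 1. Collecting the sign flips along the way, the symbol is +1.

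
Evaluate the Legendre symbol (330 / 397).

Euler's criterion: (330/397) ≡ 330^198 (mod 397).
330^2 ≡ 122 (mod 397)
330^4 ≡ 195 (mod 397)
330^8 ≡ 310 (mod 397)
330^16 ≡ 26 (mod 397)
330^32 ≡ 279 (mod 397)
330^64 ≡ 29 (mod 397)
330^128 ≡ 47 (mod 397)
330^198 = 330^(128+64+4+2) ≡ 1 (mod 397).
Result is 1, so (330/397) = 1.

1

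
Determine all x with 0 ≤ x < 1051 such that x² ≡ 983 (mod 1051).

112, 939

Since 1051 ≡ 3 (mod 4), a square root of 983 is 983^((1051+1)/4) = 983^263 mod 1051.
Repeated squaring: 983^2≡420, 983^4≡883, 983^8≡898, 983^16≡287, 983^32≡391, 983^64≡486, 983^128≡772, 983^256≡67 (mod 1051).
983^263 = 983^(256+4+2+1) ≡ 939 (mod 1051).
Check: 939² = 881721 ≡ 983 (mod 1051). The two roots are 112 and 939.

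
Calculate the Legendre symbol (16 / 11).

1

First reduce: 16 ≡ 5 (mod 11).
Reciprocity: 5 ≡ 1 and 11 ≡ 3 (mod 4), so (5/11) = +(11/5).
Reduce top mod 5: now compute (1/5).
Reached (1/5) = 1. Collecting the sign flips along the way, the symbol is +1.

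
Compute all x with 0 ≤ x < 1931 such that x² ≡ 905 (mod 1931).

530, 1401

Since 1931 ≡ 3 (mod 4), a square root of 905 is 905^((1931+1)/4) = 905^483 mod 1931.
Repeated squaring: 905^2≡281, 905^4≡1721, 905^8≡1618, 905^16≡1419, 905^32≡1459, 905^64≡719, 905^128≡1384, 905^256≡1835 (mod 1931).
905^483 = 905^(256+128+64+32+2+1) ≡ 530 (mod 1931).
Check: 530² = 280900 ≡ 905 (mod 1931). The two roots are 530 and 1401.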